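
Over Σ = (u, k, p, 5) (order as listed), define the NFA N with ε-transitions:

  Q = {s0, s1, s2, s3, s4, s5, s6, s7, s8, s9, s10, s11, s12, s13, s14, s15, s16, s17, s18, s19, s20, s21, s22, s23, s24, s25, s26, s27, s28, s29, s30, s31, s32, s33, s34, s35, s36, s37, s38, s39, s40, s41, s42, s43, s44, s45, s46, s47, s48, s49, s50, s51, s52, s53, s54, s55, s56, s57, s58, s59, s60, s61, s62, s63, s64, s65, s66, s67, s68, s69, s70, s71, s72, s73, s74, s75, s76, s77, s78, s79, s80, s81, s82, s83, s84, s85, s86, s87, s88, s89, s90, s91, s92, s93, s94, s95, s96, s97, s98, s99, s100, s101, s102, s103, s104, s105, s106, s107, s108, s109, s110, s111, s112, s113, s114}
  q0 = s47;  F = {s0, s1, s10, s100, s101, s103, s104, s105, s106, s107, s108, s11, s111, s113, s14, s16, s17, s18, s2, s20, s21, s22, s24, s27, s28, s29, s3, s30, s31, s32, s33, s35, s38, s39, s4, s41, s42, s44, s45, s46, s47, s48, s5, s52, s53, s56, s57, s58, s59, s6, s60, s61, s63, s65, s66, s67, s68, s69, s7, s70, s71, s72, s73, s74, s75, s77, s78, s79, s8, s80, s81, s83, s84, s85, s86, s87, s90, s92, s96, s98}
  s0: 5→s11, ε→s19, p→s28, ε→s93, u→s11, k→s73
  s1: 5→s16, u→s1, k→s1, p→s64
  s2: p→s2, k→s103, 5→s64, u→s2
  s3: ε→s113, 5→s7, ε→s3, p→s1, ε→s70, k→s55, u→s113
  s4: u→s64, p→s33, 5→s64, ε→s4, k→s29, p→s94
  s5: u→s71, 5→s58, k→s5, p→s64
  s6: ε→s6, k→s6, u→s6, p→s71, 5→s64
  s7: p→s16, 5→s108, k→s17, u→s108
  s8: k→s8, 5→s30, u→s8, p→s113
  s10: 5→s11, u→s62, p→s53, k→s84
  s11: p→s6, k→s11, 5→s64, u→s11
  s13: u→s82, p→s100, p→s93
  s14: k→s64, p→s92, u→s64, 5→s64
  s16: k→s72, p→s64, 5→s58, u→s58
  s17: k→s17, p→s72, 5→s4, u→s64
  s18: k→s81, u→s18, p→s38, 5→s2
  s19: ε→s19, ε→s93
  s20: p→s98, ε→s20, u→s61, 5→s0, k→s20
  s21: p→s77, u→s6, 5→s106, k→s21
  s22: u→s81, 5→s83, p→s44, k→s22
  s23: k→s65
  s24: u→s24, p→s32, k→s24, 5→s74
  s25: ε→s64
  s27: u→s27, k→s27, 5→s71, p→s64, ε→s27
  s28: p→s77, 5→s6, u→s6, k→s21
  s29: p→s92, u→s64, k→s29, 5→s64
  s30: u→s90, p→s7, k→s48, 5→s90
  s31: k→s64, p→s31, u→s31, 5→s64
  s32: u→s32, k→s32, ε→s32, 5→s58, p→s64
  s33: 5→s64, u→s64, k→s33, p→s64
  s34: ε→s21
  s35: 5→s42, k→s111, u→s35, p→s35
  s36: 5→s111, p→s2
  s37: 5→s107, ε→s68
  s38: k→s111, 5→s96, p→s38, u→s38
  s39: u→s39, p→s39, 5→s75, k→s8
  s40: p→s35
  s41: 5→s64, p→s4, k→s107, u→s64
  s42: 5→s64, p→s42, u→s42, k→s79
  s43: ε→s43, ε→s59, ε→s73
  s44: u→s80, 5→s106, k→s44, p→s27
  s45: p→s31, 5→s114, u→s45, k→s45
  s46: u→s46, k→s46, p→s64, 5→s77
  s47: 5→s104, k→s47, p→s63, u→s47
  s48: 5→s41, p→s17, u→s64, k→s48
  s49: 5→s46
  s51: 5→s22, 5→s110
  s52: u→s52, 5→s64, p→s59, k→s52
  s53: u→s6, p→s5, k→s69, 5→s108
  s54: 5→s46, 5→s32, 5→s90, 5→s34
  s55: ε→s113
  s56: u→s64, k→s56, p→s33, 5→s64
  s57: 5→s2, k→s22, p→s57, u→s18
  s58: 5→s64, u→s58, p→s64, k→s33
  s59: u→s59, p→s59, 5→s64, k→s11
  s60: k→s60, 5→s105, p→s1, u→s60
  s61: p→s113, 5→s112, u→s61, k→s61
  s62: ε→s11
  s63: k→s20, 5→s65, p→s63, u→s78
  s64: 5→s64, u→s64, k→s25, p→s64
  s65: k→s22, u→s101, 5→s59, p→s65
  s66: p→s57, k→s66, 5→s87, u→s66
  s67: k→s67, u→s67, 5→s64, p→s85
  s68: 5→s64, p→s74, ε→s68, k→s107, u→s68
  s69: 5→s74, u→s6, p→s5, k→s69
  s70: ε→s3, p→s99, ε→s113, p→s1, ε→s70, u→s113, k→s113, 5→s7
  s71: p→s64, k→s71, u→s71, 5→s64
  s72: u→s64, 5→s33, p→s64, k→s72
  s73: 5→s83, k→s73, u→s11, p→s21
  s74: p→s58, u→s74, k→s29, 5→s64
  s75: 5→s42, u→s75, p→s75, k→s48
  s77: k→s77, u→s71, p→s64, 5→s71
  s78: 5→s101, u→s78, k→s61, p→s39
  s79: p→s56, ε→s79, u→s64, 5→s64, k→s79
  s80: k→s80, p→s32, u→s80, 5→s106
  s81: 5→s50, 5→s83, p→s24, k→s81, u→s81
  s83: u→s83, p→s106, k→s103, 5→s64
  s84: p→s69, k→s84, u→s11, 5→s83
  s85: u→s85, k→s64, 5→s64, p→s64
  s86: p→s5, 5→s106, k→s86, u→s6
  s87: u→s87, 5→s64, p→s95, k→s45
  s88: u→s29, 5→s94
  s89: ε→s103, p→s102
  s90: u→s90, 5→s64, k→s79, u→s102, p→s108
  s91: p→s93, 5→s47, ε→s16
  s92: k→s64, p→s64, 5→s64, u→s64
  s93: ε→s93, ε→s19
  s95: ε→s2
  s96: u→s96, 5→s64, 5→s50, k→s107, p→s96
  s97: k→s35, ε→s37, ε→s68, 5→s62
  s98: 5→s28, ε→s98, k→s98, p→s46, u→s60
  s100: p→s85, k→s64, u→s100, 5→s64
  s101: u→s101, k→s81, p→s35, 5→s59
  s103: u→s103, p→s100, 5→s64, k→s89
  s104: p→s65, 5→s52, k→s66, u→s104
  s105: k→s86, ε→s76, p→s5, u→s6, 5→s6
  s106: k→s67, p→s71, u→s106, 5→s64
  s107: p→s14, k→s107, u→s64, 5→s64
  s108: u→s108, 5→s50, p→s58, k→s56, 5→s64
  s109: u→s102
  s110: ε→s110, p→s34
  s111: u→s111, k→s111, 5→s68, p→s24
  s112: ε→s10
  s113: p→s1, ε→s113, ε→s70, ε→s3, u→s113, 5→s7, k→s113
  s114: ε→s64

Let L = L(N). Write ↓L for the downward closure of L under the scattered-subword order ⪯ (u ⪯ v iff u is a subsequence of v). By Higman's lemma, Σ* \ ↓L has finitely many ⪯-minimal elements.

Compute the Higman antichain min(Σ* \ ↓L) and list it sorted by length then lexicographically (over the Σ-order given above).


Antichain: [555, pkppp, pk5u5, pup5ku, 5k5kpk].

|Q|=115, |F|=80, |δ|=394 (40 ε).
min D↑ (79 st, q0=0, F={17}): 0:u→0,k→0,p→1,5→2 1:u→3,k→4,p→1,5→5 2:u→2,k→6,p→5,5→7 3:u→3,k→8,p→9,5→10 4:u→8,k→4,p→11,5→12 5:u→10,k→13,p→5,5→14 6:u→6,k→6,p→15,5→16 7:u→7,k→7,p→14,5→17 8:u→8,k→8,p→18,5→19 9:u→9,k→20,p→9,5→21 10:u→10,k→22,p→23,5→14 11:u→24,k→11,p→25,5→26 12:u→27,k→28,p→26,5→27 13:u→22,k→13,p→29,5→30 14:u→14,k→27,p→14,5→17 15:u→31,k→13,p→15,5→32 16:u→16,k→33,p→32,5→17 17:u→17,k→17,p→17,5→17 18:u→18,k→18,p→34,5→35 19:u→27,k→36,p→37,5→27 20:u→20,k→20,p→18,5→38 21:u→21,k→39,p→21,5→40 22:u→22,k→22,p→41,5→30 23:u→23,k→42,p→23,5→40 24:u→24,k→24,p→34,5→43 25:u→25,k→25,p→17,5→44 26:u→45,k→46,p→44,5→45 27:u→27,k→27,p→45,5→17 28:u→27,k→28,p→46,5→30 29:u→47,k→29,p→48,5→49 30:u→30,k→50,p→49,5→17 31:u→31,k→22,p→51,5→32 32:u→32,k→50,p→32,5→17 33:u→33,k→33,p→52,5→17 34:u→34,k→34,p→17,5→53 35:u→54,k→55,p→53,5→54 36:u→27,k→36,p→56,5→30 37:u→45,k→56,p→57,5→54 38:u→58,k→39,p→35,5→58 39:u→17,k→39,p→55,5→59 40:u→40,k→60,p→40,5→17 41:u→41,k→41,p→61,5→62 42:u→42,k→42,p→41,5→63 43:u→45,k→64,p→57,5→45 44:u→65,k→44,p→17,5→65 45:u→45,k→45,p→65,5→17 46:u→45,k→46,p→44,5→49 47:u→47,k→47,p→61,5→49 48:u→48,k→48,p→17,5→65 49:u→49,k→66,p→65,5→17 50:u→50,k→50,p→67,5→17 51:u→51,k→42,p→51,5→68 52:u→52,k→17,p→52,5→17 53:u→69,k→70,p→17,5→69 54:u→54,k→71,p→69,5→17 55:u→17,k→55,p→70,5→72 56:u→45,k→56,p→57,5→62 57:u→65,k→57,p→17,5→69 58:u→58,k→60,p→54,5→17 59:u→17,k→73,p→72,5→17 60:u→17,k→60,p→71,5→17 61:u→61,k→61,p→17,5→69 62:u→62,k→74,p→69,5→17 63:u→63,k→73,p→62,5→17 64:u→45,k→64,p→57,5→49 65:u→65,k→65,p→17,5→17 66:u→66,k→66,p→75,5→17 67:u→67,k→17,p→75,5→17 68:u→68,k→73,p→68,5→17 69:u→69,k→76,p→17,5→17 70:u→17,k→70,p→17,5→76 71:u→17,k→71,p→76,5→17 72:u→17,k→74,p→76,5→17 73:u→17,k→73,p→77,5→17 74:u→17,k→74,p→78,5→17 75:u→75,k→17,p→17,5→17 76:u→17,k→76,p→17,5→17 77:u→17,k→17,p→78,5→17 78:u→17,k→17,p→17,5→17.
'555': N↓-sim [95, 79, 39, 4] end={s114,s25,s50,s64} rej; 3/3 del acc.
'pkppp': |S_i|=[95, 88, 72, 47, 17, 2] end={s25,s64} — reject; 5/5 deletions ∈↓L.
'pk5u5': run [95, 88, 72, 52, 27, 3] end={s25,s50,s64} ∉↓L; 5/5 single-dels accept.
'pup5ku': N↓-sim [95, 88, 74, 56, 28, 15, 2] end={s25,s64} rej; 6/6 del acc.
'5k5kpk': |S_i|=[95, 79, 58, 30, 17, 8, 2] end={s25,s64} rej; 6/6 del acc.
5 words, ⪯-incomp.


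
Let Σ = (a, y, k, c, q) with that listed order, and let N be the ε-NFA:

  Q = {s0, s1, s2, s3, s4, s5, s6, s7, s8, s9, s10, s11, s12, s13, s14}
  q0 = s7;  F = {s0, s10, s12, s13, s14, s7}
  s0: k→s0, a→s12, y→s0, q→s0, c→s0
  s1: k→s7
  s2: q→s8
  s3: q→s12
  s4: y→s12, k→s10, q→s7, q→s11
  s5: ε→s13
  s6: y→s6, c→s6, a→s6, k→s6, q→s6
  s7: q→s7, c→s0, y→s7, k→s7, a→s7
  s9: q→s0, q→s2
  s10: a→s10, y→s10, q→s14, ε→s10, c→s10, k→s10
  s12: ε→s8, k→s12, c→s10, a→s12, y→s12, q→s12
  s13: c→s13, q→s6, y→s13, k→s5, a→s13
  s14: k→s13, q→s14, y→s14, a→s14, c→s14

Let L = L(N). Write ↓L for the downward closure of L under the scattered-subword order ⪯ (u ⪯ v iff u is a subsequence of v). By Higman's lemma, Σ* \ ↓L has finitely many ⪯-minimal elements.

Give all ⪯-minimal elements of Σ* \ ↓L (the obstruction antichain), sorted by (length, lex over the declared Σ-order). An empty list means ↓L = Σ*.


|Q|=15, |F|=6, |δ|=47 (3 ε).
min D↑ (7 st, q0=0, F={6}): 0:a→0,y→0,k→0,c→1,q→0 1:a→2,y→1,k→1,c→1,q→1 2:a→2,y→2,k→2,c→3,q→2 3:a→3,y→3,k→3,c→3,q→4 4:a→4,y→4,k→5,c→4,q→4 5:a→5,y→5,k→5,c→5,q→6 6:a→6,y→6,k→6,c→6,q→6 [Hopcroft].
'cacqkq': run [9, 8, 7, 5, 4, 3, 1] end={s6} ∉↓L; 6/6 del acc.
1 words, ⪯-incomp.

min(Σ*\↓L) = [cacqkq].


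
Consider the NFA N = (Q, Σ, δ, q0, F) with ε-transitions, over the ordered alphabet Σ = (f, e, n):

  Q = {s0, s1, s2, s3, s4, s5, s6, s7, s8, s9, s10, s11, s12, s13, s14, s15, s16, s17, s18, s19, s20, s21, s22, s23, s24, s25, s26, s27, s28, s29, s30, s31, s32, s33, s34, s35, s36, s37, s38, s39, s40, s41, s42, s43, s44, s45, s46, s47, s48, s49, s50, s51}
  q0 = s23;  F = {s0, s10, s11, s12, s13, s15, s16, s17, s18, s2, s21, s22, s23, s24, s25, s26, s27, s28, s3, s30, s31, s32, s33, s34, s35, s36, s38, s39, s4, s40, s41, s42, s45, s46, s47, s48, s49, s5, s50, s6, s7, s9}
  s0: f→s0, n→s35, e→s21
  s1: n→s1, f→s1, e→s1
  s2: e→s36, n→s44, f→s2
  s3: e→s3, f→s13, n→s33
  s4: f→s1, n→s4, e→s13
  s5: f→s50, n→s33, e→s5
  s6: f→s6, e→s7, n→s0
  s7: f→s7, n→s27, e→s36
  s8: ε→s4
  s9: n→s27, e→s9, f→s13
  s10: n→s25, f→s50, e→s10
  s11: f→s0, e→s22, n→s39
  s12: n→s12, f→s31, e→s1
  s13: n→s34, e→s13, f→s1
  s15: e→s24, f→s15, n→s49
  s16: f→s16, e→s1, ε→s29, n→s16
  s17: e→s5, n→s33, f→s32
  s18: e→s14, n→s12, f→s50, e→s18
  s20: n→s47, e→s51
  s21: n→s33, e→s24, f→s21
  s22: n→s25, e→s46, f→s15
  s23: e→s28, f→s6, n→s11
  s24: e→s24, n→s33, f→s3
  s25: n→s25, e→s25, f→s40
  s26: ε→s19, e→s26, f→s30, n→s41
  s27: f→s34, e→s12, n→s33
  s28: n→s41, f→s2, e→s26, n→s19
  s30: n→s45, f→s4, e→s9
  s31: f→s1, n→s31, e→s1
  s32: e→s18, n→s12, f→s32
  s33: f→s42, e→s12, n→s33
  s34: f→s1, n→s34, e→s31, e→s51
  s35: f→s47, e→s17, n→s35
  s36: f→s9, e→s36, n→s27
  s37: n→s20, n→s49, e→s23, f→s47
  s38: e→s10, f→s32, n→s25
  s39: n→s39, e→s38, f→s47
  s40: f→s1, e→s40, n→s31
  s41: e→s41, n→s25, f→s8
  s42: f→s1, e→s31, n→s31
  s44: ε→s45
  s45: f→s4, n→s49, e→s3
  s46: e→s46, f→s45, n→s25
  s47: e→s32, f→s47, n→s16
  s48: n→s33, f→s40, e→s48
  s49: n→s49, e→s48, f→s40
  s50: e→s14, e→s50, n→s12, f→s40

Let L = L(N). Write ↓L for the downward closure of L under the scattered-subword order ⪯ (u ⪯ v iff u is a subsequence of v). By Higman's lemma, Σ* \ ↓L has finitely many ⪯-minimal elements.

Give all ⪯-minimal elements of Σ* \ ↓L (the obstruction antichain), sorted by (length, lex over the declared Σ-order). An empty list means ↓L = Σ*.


|Q|=52, |F|=42, |δ|=143 (4 ε).
min D↑ (43 st, q0=0, F={31}): 0:f→1,e→2,n→3 1:f→1,e→4,n→5 2:f→6,e→7,n→8 3:f→5,e→9,n→10 4:f→4,e→11,n→12 5:f→5,e→13,n→14 6:f→6,e→11,n→15 7:f→16,e→7,n→8 8:f→17,e→8,n→18 9:f→19,e→20,n→18 10:f→21,e→22,n→10 11:f→23,e→11,n→12 12:f→24,e→25,n→26 13:f→13,e→27,n→26 14:f→21,e→28,n→14 15:f→17,e→29,n→30 16:f→17,e→23,n→15 17:f→31,e→32,n→17 18:f→33,e→18,n→18 19:f→19,e→27,n→30 20:f→15,e→20,n→18 21:f→21,e→34,n→35 22:f→34,e→36,n→18 23:f→32,e→23,n→12 24:f→31,e→37,n→24 25:f→37,e→31,n→25 26:f→38,e→25,n→26 27:f→29,e→27,n→26 28:f→34,e→39,n→26 29:f→32,e→29,n→26 30:f→33,e→40,n→30 31:f→31,e→31,n→31 32:f→31,e→32,n→24 33:f→31,e→33,n→37 34:f→34,e→41,n→25 35:f→35,e→31,n→35 36:f→42,e→36,n→18 37:f→31,e→31,n→37 38:f→31,e→37,n→37 39:f→42,e→39,n→26 40:f→33,e→40,n→26 41:f→42,e→41,n→25 42:f→33,e→42,n→25 [Hopcroft].
'enff': N↓-sim [49, 40, 20, 9, 1] end={s1} rej; 4/4 deletions ∈↓L.
'fenee': run [49, 37, 23, 8, 4, 1] end={s1} — reject; 5/5 del acc.
'eefff': |S_i|=[49, 40, 30, 20, 8, 1] end={s1} — reject; 5/5 deletions ∈↓L.
'nnfne': |S_i|=[49, 40, 26, 12, 5, 1] end={s1} — reject; 5/5 single-dels accept.
4 words, ⪯-incomp.

A = [enff, fenee, eefff, nnfne].


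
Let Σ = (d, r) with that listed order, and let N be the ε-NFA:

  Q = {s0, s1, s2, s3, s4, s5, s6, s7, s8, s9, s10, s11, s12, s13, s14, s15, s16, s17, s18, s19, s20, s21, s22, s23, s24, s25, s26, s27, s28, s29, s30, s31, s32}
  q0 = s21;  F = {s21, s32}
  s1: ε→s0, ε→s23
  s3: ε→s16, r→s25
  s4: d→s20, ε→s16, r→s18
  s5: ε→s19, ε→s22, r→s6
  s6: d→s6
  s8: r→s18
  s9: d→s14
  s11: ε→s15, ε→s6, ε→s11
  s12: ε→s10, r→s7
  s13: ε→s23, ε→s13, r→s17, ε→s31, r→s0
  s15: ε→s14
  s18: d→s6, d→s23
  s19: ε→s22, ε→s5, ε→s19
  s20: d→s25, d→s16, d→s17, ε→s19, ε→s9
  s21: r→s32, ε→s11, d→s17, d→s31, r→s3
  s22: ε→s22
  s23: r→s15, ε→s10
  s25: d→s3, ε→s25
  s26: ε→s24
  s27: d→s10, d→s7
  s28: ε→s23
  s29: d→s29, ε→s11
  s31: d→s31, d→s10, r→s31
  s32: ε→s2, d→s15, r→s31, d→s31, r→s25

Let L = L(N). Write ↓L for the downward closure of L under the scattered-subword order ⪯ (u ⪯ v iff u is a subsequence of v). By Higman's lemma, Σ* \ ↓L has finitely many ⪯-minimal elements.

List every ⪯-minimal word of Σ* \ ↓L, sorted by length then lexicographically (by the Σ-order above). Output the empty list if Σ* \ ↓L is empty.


min(Σ*\↓L) = [d, rr].

|Q|=33, |F|=2, |δ|=58 (27 ε).
min D↑ (3 st, q0=0, F={1}): 0:d→1,r→2 1:d→1,r→1 2:d→1,r→1 [Hopcroft].
'd': run [13, 9] end={s10,s14,s15,s16,s17,s25,s3,s31,s6} ∉↓L; 1/1 del acc.
'rr': run [13, 9, 5] end={s10,s16,s25,s3,s31} ∉↓L; 2/2 single-dels accept.
2 obstructions.


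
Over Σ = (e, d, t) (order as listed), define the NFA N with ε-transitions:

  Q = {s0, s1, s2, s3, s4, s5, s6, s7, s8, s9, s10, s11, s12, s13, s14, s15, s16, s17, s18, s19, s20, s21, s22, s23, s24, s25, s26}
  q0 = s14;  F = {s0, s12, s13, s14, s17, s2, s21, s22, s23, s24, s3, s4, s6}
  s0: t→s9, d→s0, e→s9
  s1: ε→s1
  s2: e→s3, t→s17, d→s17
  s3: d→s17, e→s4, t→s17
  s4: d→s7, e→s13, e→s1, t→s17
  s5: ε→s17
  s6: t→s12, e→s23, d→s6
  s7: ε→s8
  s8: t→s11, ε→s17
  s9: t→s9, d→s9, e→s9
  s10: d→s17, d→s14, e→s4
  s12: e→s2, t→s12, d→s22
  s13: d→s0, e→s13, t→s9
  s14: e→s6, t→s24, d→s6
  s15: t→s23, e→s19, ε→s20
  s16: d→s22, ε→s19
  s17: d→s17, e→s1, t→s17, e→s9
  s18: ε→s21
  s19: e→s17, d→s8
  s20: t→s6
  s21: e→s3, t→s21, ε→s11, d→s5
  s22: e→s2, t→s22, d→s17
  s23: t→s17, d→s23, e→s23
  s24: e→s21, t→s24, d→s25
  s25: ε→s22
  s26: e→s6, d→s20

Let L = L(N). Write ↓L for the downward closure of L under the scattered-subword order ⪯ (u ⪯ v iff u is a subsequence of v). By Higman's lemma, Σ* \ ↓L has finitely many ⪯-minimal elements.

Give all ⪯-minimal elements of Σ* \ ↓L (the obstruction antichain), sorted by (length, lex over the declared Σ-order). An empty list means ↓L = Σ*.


A = [eete, dete, tede, tdde, teeeet].

|Q|=27, |F|=13, |δ|=65 (9 ε).
min D↑ (14 st, q0=0, F={10}): 0:e→1,d→1,t→2 1:e→3,d→1,t→4 2:e→5,d→6,t→2 3:e→3,d→3,t→7 4:e→8,d→6,t→4 5:e→9,d→7,t→5 6:e→8,d→7,t→6 7:e→10,d→7,t→7 8:e→9,d→7,t→7 9:e→11,d→7,t→7 10:e→10,d→10,t→10 11:e→12,d→7,t→7 12:e→12,d→13,t→10 13:e→10,d→13,t→10 [Hopcroft].
'eete': run [20, 17, 12, 4, 2] end={s1,s9} — reject; 4/4 single-dels accept.
'dete': run [20, 17, 12, 4, 2] end={s1,s9} ∉↓L; 4/4 single-dels accept.
'tede': |S_i|=[20, 17, 13, 8, 2] end={s1,s9} — reject; 4/4 deletions ∈↓L.
'tdde': |S_i|=[20, 17, 14, 7, 2] end={s1,s9} — reject; 4/4 single-dels accept.
'teeeet': run [20, 17, 13, 10, 9, 4, 1] end={s9} ∉↓L; 6/6 del acc.
5 obstructions.


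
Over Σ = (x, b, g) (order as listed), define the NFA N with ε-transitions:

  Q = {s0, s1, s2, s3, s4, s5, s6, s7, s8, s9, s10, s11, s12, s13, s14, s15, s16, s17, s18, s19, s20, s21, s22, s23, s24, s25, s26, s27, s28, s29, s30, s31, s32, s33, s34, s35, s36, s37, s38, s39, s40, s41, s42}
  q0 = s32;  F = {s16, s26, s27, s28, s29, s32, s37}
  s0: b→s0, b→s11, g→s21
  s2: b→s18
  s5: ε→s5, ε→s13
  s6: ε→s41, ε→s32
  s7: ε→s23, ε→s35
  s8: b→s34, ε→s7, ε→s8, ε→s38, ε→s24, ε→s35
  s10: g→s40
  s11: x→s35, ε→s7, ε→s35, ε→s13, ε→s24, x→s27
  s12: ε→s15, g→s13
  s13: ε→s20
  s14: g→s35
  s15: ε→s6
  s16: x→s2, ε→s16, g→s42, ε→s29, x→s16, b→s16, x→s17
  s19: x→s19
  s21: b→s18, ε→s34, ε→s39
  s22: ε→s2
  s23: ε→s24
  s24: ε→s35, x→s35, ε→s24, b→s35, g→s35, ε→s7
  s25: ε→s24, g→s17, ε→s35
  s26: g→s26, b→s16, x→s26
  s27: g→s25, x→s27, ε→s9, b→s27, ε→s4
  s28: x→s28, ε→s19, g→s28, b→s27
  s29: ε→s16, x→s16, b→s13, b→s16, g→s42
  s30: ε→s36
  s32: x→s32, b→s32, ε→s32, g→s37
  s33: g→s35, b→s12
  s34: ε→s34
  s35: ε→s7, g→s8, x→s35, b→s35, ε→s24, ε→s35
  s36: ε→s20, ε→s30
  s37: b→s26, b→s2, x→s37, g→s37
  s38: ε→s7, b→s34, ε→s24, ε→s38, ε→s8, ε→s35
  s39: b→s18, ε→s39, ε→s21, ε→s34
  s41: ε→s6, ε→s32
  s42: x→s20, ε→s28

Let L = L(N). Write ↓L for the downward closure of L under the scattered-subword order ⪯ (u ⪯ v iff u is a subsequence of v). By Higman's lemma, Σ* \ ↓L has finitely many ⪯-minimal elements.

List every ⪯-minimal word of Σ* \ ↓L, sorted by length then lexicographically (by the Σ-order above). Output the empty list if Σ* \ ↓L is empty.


min(Σ*\↓L) = [gbbgbg].

|Q|=43, |F|=7, |δ|=101 (52 ε).
min D↑ (7 st, q0=0, F={6}): 0:x→0,b→0,g→1 1:x→1,b→2,g→1 2:x→2,b→3,g→2 3:x→3,b→3,g→4 4:x→4,b→5,g→4 5:x→5,b→5,g→6 6:x→6,b→6,g→6.
'gbbgbg': |S_i|=[24, 23, 22, 21, 16, 12, 9] end={s17,s23,s24,s25,s34,s35,s38,s7,s8} — reject; 6/6 single-dels accept.
1 minimals (antichain).


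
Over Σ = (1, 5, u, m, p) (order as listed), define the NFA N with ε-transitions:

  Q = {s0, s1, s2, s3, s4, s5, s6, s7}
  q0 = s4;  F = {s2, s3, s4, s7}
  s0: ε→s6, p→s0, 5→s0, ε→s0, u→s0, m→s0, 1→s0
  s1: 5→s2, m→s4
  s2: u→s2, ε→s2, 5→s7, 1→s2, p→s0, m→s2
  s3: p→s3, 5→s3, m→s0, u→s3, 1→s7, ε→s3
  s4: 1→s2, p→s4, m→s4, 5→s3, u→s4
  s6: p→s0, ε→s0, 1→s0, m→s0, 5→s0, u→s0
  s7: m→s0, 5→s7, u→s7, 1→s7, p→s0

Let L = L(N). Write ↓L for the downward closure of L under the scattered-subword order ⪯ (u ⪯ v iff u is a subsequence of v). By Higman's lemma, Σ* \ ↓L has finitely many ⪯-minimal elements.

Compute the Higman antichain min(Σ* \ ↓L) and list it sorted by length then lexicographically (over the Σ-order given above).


|Q|=8, |F|=4, |δ|=37 (5 ε).
min D↑ (5 st, q0=0, F={4}): 0:1→1,5→2,u→0,m→0,p→0 1:1→1,5→3,u→1,m→1,p→4 2:1→3,5→2,u→2,m→4,p→2 3:1→3,5→3,u→3,m→4,p→4 4:1→4,5→4,u→4,m→4,p→4 [Hopcroft].
'1p': |S_i|=[6, 4, 2] end={s0,s6} ∉↓L; 2/2 deletions ∈↓L.
'5m': N↓-sim [6, 4, 2] end={s0,s6} — reject; 2/2 del acc.
2 words, ⪯-incomp.

A = [1p, 5m].


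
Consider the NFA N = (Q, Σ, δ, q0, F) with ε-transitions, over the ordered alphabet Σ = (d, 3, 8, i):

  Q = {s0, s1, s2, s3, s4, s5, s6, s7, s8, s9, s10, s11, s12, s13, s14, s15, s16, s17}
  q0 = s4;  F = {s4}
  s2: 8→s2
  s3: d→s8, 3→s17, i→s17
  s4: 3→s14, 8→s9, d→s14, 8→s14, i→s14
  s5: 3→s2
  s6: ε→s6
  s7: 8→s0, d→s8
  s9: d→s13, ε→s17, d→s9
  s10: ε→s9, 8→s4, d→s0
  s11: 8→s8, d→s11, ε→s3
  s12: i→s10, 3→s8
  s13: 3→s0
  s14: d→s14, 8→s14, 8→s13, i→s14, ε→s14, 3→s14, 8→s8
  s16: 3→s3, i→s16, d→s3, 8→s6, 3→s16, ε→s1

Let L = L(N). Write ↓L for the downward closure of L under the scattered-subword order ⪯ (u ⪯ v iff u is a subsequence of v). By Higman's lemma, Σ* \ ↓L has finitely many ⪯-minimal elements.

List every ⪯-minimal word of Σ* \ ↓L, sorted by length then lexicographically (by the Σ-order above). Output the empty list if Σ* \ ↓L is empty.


|Q|=18, |F|=1, |δ|=38 (6 ε).
min D↑ (2 st, q0=0, F={1}): 0:d→1,3→1,8→1,i→1 1:d→1,3→1,8→1,i→1 [Hopcroft].
'd': N↓-sim [7, 6] end={s0,s13,s14,s17,s8,s9} rej; 1/1 del acc.
'3': N↓-sim [7, 4] end={s0,s13,s14,s8} rej; 1/1 single-dels accept.
'8': run [7, 6] end={s0,s13,s14,s17,s8,s9} ∉↓L; 1/1 single-dels accept.
'i': run [7, 4] end={s0,s13,s14,s8} rej; 1/1 del acc.
4 words, ⪯-incomp.

Antichain: [d, 3, 8, i].


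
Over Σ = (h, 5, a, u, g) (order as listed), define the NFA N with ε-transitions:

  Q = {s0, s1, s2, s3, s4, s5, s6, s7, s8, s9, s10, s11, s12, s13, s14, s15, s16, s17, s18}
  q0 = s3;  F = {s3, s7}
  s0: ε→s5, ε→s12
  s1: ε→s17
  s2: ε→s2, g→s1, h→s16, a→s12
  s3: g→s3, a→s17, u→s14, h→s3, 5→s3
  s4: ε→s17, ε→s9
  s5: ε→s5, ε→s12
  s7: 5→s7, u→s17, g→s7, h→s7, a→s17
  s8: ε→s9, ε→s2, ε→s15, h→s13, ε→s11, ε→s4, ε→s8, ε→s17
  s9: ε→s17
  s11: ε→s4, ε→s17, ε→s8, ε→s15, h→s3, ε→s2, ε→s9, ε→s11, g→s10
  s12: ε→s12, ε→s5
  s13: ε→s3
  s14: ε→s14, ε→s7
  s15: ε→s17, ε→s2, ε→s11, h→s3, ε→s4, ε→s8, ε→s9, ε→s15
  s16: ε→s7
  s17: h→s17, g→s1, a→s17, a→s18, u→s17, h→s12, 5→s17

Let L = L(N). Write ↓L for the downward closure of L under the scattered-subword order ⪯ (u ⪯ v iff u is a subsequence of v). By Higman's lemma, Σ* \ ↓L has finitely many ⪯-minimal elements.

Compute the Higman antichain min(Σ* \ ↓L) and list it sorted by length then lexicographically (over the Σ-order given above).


A = [a, uu].

|Q|=19, |F|=2, |δ|=60 (36 ε).
min D↑ (3 st, q0=0, F={1}): 0:h→0,5→0,a→1,u→2,g→0 1:h→1,5→1,a→1,u→1,g→1 2:h→2,5→2,a→1,u→1,g→2 [Hopcroft].
'a': run [8, 5] end={s1,s12,s17,s18,s5} — reject; 1/1 single-dels accept.
'uu': |S_i|=[8, 7, 5] end={s1,s12,s17,s18,s5} rej; 2/2 deletions ∈↓L.
2 words, ⪯-incomp.


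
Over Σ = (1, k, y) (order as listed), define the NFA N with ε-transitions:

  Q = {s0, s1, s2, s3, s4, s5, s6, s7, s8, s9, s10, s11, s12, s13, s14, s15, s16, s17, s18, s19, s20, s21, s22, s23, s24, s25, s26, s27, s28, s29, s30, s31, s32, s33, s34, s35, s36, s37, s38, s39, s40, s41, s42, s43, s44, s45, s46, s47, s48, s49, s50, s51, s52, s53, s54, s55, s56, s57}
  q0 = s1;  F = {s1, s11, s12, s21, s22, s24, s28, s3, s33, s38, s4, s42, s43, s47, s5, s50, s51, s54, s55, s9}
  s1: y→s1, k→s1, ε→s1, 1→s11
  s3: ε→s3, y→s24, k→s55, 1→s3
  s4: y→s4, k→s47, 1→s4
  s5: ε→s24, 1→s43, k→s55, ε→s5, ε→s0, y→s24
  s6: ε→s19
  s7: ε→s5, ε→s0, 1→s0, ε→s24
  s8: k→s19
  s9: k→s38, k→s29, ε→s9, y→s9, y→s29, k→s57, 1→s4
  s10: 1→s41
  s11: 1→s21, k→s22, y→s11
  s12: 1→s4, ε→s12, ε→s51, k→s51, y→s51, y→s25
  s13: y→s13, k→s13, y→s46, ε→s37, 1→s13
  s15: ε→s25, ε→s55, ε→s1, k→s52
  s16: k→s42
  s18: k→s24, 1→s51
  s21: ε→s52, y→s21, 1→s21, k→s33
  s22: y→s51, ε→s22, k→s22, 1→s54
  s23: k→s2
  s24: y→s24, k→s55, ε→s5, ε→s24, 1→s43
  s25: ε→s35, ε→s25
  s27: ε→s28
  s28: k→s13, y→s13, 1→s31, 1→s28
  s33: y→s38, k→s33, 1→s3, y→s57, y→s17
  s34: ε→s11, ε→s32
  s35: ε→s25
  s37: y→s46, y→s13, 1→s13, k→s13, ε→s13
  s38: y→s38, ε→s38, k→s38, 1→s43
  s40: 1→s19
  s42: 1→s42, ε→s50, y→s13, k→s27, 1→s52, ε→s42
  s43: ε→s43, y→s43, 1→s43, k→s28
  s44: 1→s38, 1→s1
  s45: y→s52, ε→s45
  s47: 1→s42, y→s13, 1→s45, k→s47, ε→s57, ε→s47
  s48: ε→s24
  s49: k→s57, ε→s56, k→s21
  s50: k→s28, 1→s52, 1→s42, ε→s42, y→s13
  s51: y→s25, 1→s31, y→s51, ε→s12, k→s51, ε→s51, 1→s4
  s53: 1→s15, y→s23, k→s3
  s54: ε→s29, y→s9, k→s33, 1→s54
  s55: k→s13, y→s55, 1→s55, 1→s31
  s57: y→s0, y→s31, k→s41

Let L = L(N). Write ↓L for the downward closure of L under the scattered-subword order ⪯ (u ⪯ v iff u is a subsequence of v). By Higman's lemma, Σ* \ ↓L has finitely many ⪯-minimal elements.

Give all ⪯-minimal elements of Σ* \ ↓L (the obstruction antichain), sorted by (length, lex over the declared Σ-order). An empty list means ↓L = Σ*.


A = [11k1kk, 1ky1ky].

|Q|=58, |F|=20, |δ|=141 (40 ε).
min D↑ (18 st, q0=0, F={15}): 0:1→1,k→0,y→0 1:1→2,k→3,y→1 2:1→2,k→4,y→2 3:1→5,k→3,y→6 4:1→7,k→4,y→8 5:1→5,k→4,y→9 6:1→10,k→6,y→6 7:1→7,k→11,y→12 8:1→13,k→8,y→8 9:1→10,k→8,y→9 10:1→10,k→14,y→10 11:1→11,k→15,y→11 12:1→13,k→11,y→12 13:1→13,k→16,y→13 14:1→17,k→14,y→15 15:1→15,k→15,y→15 16:1→16,k→15,y→15 17:1→17,k→16,y→15.
'11k1kk': N↓-sim [34, 33, 27, 23, 16, 7, 3] end={s13,s37,s46} rej; 6/6 deletions ∈↓L.
'1ky1ky': |S_i|=[34, 33, 31, 27, 17, 14, 6] end={s0,s13,s31,s37,s46,s52} rej; 6/6 single-dels accept.
2 words, ⪯-incomp.


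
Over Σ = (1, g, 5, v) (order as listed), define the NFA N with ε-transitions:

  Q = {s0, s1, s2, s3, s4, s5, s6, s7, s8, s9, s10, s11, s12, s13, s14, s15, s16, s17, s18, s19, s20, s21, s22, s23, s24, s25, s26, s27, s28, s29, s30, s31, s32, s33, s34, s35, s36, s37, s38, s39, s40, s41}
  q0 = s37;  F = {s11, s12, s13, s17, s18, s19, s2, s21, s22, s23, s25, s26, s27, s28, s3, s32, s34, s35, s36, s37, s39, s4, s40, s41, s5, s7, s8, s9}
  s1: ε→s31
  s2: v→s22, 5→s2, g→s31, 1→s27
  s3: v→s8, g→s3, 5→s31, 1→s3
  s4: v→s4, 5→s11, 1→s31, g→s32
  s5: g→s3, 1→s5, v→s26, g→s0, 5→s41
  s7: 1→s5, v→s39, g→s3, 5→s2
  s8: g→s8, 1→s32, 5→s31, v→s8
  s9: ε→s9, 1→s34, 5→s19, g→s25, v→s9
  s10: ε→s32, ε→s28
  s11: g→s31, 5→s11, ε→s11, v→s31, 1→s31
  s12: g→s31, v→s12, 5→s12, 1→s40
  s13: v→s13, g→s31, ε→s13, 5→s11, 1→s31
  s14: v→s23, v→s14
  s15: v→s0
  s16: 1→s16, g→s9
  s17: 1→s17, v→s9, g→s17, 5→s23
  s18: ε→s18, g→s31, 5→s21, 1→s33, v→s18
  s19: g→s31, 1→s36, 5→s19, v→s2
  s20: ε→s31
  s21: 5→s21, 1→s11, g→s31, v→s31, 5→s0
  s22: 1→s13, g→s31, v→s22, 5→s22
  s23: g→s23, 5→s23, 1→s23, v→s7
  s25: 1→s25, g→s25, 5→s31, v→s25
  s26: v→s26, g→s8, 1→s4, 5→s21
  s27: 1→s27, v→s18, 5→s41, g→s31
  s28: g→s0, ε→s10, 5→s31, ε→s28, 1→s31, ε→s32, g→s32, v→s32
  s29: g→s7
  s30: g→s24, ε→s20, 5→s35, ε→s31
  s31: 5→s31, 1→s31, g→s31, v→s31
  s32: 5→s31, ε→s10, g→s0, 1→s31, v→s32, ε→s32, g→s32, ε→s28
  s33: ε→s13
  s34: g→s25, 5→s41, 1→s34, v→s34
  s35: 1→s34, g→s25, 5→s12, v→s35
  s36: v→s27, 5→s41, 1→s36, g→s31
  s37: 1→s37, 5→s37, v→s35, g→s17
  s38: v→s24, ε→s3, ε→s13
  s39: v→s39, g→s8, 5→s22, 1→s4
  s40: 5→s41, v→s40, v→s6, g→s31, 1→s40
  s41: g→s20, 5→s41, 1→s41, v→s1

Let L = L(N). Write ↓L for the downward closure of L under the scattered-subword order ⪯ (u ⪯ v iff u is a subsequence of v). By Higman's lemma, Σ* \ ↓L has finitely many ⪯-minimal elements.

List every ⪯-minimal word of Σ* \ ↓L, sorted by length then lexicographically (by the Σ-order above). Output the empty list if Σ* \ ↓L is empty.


|Q|=42, |F|=28, |δ|=149 (19 ε).
min D↑ (28 st, q0=0, F={11}): 0:1→0,g→1,5→0,v→2 1:1→1,g→1,5→3,v→4 2:1→5,g→6,5→7,v→2 3:1→3,g→3,5→3,v→8 4:1→5,g→6,5→9,v→4 5:1→5,g→6,5→10,v→5 6:1→6,g→6,5→11,v→6 7:1→12,g→11,5→7,v→7 8:1→13,g→14,5→15,v→16 9:1→17,g→11,5→9,v→15 10:1→10,g→11,5→10,v→11 11:1→11,g→11,5→11,v→11 12:1→12,g→11,5→10,v→12 13:1→13,g→14,5→10,v→18 14:1→14,g→14,5→11,v→19 15:1→20,g→11,5→15,v→21 16:1→22,g→19,5→21,v→16 17:1→17,g→11,5→10,v→20 18:1→22,g→19,5→23,v→18 19:1→24,g→19,5→11,v→19 20:1→20,g→11,5→10,v→25 21:1→26,g→11,5→21,v→21 22:1→11,g→24,5→27,v→22 23:1→27,g→11,5→23,v→11 24:1→11,g→24,5→11,v→24 25:1→26,g→11,5→23,v→25 26:1→11,g→11,5→27,v→26 27:1→11,g→11,5→27,v→11 (ε-aug+det+¬).
'vg5': N↓-sim [35, 32, 9, 1] end={s31} — reject; 3/3 deletions ∈↓L.
'v5g': N↓-sim [35, 32, 18, 2] end={s20,s31} rej; 3/3 deletions ∈↓L.
'v15v': run [35, 32, 24, 7, 2] end={s1,s31} rej; 4/4 del acc.
'g5vv11': N↓-sim [35, 30, 26, 23, 16, 9, 1] end={s31} — reject; 6/6 single-dels accept.
4 obstructions.

Antichain: [vg5, v5g, v15v, g5vv11].


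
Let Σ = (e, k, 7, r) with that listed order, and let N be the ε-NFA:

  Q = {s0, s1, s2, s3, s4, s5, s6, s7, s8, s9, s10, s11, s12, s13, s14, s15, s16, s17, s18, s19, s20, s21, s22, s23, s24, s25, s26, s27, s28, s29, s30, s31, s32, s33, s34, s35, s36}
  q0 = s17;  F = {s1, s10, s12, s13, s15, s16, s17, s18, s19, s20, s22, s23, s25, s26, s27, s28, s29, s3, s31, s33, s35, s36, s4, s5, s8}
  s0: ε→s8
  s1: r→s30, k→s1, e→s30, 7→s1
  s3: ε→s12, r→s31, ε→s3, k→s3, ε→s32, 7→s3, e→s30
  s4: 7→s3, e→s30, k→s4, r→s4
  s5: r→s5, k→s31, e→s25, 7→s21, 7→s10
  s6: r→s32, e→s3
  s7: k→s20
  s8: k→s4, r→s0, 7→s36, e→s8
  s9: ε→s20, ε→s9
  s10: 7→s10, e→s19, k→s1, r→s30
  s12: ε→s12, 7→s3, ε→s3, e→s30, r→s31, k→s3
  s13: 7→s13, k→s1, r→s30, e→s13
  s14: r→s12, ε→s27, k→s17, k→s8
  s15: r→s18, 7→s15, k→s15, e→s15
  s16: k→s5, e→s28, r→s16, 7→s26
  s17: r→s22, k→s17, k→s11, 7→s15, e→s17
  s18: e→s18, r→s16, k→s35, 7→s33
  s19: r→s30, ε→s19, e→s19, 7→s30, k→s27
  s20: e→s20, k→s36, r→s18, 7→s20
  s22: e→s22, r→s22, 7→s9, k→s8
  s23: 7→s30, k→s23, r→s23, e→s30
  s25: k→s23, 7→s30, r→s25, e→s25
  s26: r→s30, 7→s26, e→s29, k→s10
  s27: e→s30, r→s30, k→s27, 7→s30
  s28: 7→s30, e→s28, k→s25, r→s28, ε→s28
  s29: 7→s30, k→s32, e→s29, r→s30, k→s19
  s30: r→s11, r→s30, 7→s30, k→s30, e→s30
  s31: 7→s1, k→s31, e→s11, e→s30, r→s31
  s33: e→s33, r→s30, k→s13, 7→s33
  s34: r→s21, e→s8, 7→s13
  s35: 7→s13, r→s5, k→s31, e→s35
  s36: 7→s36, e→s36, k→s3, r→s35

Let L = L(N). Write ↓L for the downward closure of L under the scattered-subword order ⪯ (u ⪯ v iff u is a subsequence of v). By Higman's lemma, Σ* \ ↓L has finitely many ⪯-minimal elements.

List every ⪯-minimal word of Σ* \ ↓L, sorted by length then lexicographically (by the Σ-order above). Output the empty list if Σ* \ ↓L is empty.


A = [7r7r, rkke, 7rre7].

|Q|=37, |F|=25, |δ|=129 (11 ε).
min D↑ (25 st, q0=0, F={14}): 0:e→0,k→0,7→1,r→2 1:e→1,k→1,7→1,r→3 2:e→2,k→4,7→5,r→2 3:e→3,k→6,7→7,r→8 4:e→4,k→9,7→10,r→4 5:e→5,k→10,7→5,r→3 6:e→6,k→11,7→12,r→13 7:e→7,k→12,7→7,r→14 8:e→15,k→13,7→16,r→8 9:e→14,k→9,7→17,r→9 10:e→10,k→17,7→10,r→6 11:e→14,k→11,7→18,r→11 12:e→12,k→18,7→12,r→14 13:e→19,k→11,7→20,r→13 14:e→14,k→14,7→14,r→14 15:e→15,k→19,7→14,r→15 16:e→21,k→20,7→16,r→14 17:e→14,k→17,7→17,r→11 18:e→14,k→18,7→18,r→14 19:e→19,k→22,7→14,r→19 20:e→23,k→18,7→20,r→14 21:e→21,k→23,7→14,r→14 22:e→14,k→22,7→14,r→22 23:e→23,k→24,7→14,r→14 24:e→14,k→24,7→14,r→14 [Hopcroft].
'7r7r': run [31, 26, 20, 12, 2] end={s11,s30} rej; 4/4 single-dels accept.
'rkke': run [31, 29, 20, 10, 2] end={s11,s30} ∉↓L; 4/4 single-dels accept.
'7rre7': N↓-sim [31, 26, 20, 16, 9, 2] end={s11,s30} ∉↓L; 5/5 single-dels accept.
3 obstructions.


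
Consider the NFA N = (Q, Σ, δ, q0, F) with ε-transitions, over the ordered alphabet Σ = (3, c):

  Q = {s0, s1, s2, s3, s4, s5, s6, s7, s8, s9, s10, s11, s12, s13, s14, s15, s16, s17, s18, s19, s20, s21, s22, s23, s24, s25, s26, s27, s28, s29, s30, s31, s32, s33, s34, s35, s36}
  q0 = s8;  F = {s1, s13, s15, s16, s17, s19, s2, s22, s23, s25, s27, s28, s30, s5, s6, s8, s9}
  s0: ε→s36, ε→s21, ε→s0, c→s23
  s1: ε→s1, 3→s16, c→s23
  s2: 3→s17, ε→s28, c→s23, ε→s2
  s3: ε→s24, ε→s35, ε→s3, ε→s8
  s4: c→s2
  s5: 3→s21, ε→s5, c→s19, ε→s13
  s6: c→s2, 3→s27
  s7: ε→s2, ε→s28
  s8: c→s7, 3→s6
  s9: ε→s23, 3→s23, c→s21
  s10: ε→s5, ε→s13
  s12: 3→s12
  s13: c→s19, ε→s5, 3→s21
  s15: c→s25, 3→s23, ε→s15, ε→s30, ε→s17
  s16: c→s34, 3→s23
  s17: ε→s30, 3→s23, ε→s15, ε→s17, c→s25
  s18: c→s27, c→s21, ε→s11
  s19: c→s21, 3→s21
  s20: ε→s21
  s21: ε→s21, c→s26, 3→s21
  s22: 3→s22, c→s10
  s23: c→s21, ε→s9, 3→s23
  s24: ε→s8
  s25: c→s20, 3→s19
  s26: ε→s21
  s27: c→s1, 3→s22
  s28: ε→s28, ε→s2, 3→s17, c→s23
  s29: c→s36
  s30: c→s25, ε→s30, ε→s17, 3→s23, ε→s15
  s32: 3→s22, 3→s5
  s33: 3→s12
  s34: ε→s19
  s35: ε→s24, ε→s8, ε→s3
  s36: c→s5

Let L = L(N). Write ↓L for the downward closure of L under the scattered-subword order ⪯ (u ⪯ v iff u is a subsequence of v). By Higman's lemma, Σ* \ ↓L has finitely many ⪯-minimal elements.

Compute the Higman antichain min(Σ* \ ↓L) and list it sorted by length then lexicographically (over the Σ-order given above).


|Q|=37, |F|=17, |δ|=85 (39 ε).
min D↑ (13 st, q0=0, F={9}): 0:3→1,c→2 1:3→3,c→2 2:3→4,c→5 3:3→6,c→7 4:3→5,c→8 5:3→5,c→9 6:3→6,c→10 7:3→11,c→5 8:3→12,c→9 9:3→9,c→9 10:3→9,c→12 11:3→5,c→12 12:3→9,c→9 [Hopcroft].
'ccc': |S_i|=[23, 19, 8, 3] end={s20,s21,s26} rej; 3/3 deletions ∈↓L.
'c33c': N↓-sim [23, 19, 12, 5, 2] end={s21,s26} — reject; 4/4 deletions ∈↓L.
'333c3': run [23, 21, 18, 11, 7, 2] end={s21,s26} rej; 5/5 single-dels accept.
'c3c33': N↓-sim [23, 19, 12, 6, 3, 2] end={s21,s26} rej; 5/5 single-dels accept.
4 words, ⪯-incomp.

A = [ccc, c33c, 333c3, c3c33].


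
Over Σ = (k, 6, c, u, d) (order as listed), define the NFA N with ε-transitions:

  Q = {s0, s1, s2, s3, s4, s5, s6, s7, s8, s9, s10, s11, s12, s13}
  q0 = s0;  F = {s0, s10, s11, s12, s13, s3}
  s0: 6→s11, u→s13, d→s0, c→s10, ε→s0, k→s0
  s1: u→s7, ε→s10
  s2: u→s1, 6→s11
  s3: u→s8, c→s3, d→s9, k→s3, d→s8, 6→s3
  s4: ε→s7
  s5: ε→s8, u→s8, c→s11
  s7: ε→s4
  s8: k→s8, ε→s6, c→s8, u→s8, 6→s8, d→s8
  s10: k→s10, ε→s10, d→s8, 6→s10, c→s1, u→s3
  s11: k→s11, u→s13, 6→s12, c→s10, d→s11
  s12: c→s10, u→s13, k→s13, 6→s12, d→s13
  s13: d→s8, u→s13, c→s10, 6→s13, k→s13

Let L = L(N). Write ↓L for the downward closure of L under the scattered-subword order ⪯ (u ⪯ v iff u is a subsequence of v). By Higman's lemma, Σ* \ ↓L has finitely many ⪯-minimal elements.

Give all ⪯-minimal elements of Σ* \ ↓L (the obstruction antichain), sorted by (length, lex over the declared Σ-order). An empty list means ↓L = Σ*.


A = [cd, ud, cuu, 66kd, 66dd].

|Q|=14, |F|=6, |δ|=48 (7 ε).
min D↑ (7 st, q0=0, F={6}): 0:k→0,6→1,c→2,u→3,d→0 1:k→1,6→4,c→2,u→3,d→1 2:k→2,6→2,c→2,u→5,d→6 3:k→3,6→3,c→2,u→3,d→6 4:k→3,6→4,c→2,u→3,d→3 5:k→5,6→5,c→5,u→6,d→6 6:k→6,6→6,c→6,u→6,d→6.
'cd': run [12, 8, 3] end={s6,s8,s9} ∉↓L; 2/2 deletions ∈↓L.
'ud': |S_i|=[12, 9, 3] end={s6,s8,s9} ∉↓L; 2/2 del acc.
'cuu': run [12, 8, 6, 2] end={s6,s8} rej; 3/3 single-dels accept.
'66kd': |S_i|=[12, 11, 10, 9, 3] end={s6,s8,s9} — reject; 4/4 single-dels accept.
'66dd': N↓-sim [12, 11, 10, 9, 3] end={s6,s8,s9} — reject; 4/4 single-dels accept.
5 words, ⪯-incomp.


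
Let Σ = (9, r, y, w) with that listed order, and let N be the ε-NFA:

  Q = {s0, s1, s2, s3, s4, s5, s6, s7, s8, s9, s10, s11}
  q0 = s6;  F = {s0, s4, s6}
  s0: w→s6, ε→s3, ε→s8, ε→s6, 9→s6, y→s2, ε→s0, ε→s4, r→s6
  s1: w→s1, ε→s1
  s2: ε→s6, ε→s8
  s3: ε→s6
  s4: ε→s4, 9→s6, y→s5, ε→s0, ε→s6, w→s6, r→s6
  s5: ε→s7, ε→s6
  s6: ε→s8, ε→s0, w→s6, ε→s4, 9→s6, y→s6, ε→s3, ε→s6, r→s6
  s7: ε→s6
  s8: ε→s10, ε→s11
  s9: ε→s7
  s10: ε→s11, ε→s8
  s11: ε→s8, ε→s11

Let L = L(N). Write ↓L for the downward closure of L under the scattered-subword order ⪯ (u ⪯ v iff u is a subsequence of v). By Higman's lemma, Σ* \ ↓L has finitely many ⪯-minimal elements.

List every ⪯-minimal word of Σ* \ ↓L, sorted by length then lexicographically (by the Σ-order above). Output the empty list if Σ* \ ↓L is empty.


A = [].

|Q|=12, |F|=3, |δ|=40 (27 ε).
min D↑ (1 st, q0=0, F={}): 0:9→0,r→0,y→0,w→0.
L(D↑) = ∅; no obstructions.


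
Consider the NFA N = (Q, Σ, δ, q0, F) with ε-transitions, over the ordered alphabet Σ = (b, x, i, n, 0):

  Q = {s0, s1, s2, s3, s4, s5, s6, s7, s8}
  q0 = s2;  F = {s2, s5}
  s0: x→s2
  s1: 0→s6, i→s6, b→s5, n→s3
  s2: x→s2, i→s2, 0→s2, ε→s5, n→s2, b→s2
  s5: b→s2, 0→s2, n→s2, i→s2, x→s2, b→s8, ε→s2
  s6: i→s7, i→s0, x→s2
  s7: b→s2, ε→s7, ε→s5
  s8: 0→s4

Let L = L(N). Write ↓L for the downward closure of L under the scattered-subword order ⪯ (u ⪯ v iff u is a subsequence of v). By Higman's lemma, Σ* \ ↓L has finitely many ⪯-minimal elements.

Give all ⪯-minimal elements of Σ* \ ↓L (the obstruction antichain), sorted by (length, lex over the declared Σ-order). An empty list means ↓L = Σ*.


|Q|=9, |F|=2, |δ|=25 (4 ε).
min D↑ (1 st, q0=0, F={}): 0:b→0,x→0,i→0,n→0,0→0.
L(D↑) = ∅; no obstructions.

min(Σ*\↓L) = [].


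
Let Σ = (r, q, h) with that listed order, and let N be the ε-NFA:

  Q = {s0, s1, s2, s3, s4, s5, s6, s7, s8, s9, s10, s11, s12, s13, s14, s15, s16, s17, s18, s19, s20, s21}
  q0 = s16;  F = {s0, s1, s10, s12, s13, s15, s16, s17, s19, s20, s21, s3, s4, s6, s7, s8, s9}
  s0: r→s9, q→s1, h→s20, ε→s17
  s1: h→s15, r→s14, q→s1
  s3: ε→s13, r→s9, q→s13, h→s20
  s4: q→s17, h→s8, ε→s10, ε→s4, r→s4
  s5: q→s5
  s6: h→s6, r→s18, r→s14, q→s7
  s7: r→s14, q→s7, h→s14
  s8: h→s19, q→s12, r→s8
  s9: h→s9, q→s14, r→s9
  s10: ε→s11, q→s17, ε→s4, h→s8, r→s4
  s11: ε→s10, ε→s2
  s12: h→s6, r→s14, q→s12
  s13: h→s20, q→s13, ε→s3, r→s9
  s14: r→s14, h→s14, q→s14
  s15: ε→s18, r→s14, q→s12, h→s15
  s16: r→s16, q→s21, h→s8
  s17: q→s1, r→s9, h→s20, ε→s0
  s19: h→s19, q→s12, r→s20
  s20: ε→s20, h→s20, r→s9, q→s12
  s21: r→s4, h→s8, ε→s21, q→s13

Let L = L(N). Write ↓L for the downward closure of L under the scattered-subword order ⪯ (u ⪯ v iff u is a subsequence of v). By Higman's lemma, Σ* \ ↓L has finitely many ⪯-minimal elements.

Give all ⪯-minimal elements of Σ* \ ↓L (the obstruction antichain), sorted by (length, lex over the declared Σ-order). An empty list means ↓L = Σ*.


|Q|=22, |F|=17, |δ|=69 (13 ε).
min D↑ (15 st, q0=0, F={10}): 0:r→0,q→1,h→2 1:r→3,q→4,h→2 2:r→2,q→5,h→6 3:r→3,q→7,h→2 4:r→8,q→4,h→9 5:r→10,q→5,h→11 6:r→9,q→5,h→6 7:r→8,q→12,h→9 8:r→8,q→10,h→8 9:r→8,q→5,h→9 10:r→10,q→10,h→10 11:r→10,q→13,h→11 12:r→10,q→12,h→14 13:r→10,q→13,h→10 14:r→10,q→5,h→14 (ε-aug+det+¬).
'hqr': |S_i|=[21, 10, 5, 2] end={s14,s18} — reject; 3/3 single-dels accept.
'qqrq': |S_i|=[21, 20, 13, 3, 1] end={s14} ∉↓L; 4/4 deletions ∈↓L.
'qrqqr': |S_i|=[21, 20, 17, 11, 7, 2] end={s14,s18} ∉↓L; 5/5 deletions ∈↓L.
'hqhqh': |S_i|=[21, 10, 5, 4, 2, 1] end={s14} ∉↓L; 5/5 deletions ∈↓L.
'hhrrq': run [21, 10, 9, 7, 3, 1] end={s14} rej; 5/5 deletions ∈↓L.
5 minimals (antichain).

Antichain: [hqr, qqrq, qrqqr, hqhqh, hhrrq].
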